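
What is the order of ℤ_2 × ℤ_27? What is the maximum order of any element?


|ℤ_2 × ℤ_27| = 2 × 27 = 54
Max element order = lcm(2,27) = 54
Cyclic? Yes (gcd=1)

|ℤ_2×ℤ_27| = 54, max element order = 54


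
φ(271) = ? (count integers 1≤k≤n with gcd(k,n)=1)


Factor n: 271 = 271
φ(n) = n · ∏(1 - 1/p) over distinct primes p | n
φ(271) = 271 · (1 - 1/271) = 270

φ(271) = 270


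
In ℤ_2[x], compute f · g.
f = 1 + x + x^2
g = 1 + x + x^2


Expand and collect like terms; reduce coefficients mod 2:
x^0: 1·1 = 1 ≡ 1 (mod 2)
x^1: 1·1 + 1·1 = 2 ≡ 0 (mod 2)
x^2: 1·1 + 1·1 + 1·1 = 3 ≡ 1 (mod 2)
x^3: 1·1 + 1·1 = 2 ≡ 0 (mod 2)
x^4: 1·1 = 1 ≡ 1 (mod 2)
Result: 1 + x^2 + x^4

f · g = 1 + x^2 + x^4


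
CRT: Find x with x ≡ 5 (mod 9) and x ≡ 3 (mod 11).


m₁ = 9, m₂ = 11, gcd = 1, so CRT applies. M = m₁·m₂ = 99
Let M₁ = M/m₁ = 11, M₂ = M/m₂ = 9
Find y₁ ≡ M₁⁻¹ (mod m₁): 11⁻¹ ≡ 5 (mod 9)
Find y₂ ≡ M₂⁻¹ (mod m₂): 9⁻¹ ≡ 5 (mod 11)
x = a₁·M₁·y₁ + a₂·M₂·y₂ = 5·11·5 + 3·9·5 = 410
Reduce mod 99: x ≡ 14
Check: 14 mod 9 = 5 ✓, 14 mod 11 = 3 ✓

x ≡ 14 (mod 99)


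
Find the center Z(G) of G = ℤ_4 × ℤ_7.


Z(G) = {g ∈ G | gx = xg for all x ∈ G}
Direct product of abelian groups is abelian, so Z(G) = G

Z(ℤ_4 × ℤ_7) = ℤ_4 × ℤ_7


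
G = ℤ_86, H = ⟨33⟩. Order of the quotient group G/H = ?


|⟨33⟩| = n / gcd(33, 86) = 86 / 1 = 86
H is normal (ℤ_86 is abelian).
|G/H| = |G| / |H| = 86 / 86 = 1

|G/H| = 1


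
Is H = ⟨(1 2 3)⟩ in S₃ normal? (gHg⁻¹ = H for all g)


H = ⟨(1 2 3)⟩ in S₃
⟨(1 2 3)⟩ has order 3 and index 2 in S₃; index-2 subgroups are normal

Yes, normal subgroup


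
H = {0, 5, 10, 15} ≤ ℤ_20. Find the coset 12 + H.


12 + H = {12 + h (mod 20) : h ∈ H}
12+0=12, 12+5=17, 12+10=2, 12+15=7
12 + H = {2, 7, 12, 17} = 2 + H

12 + H = {2, 7, 12, 17}


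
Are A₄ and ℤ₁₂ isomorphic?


Comparing A₄ and ℤ₁₂:
A₄ is non-abelian, ℤ₁₂ is abelian

No, A₄ ≇ ℤ₁₂


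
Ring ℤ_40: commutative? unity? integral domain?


ℤ_40 is a commutative ring with unity 1; 40 = 2×20 is composite, so 2·20 ≡ 0 gives zero divisors (not an integral domain)
Commutative: Yes
Integral domain: No
Has unity: Yes

ℤ_40: Commutative=Yes, Unity=Yes


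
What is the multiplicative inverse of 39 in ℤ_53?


Use the extended Euclidean algorithm to write 1 = 39·s + 53·t; then s mod 53 is the inverse.
Euclidean algorithm:
  39 = 0·53 + 39
  53 = 1·39 + 14
  39 = 2·14 + 11
  14 = 1·11 + 3
  11 = 3·3 + 2
  3 = 1·2 + 1
  2 = 2·1 + 0
gcd(39,53) = 1
Back-substitution gives: 39·(-19) + 53·(14) = 1
So 39⁻¹ ≡ -19 ≡ 34 (mod 53)
Check: 39 × 34 = 1326 ≡ 1 (mod 53) ✓

39⁻¹ ≡ 34 (mod 53)


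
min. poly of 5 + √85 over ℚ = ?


Let α = 5 + √85. Then α - 5 = √85, so (α - 5)² = 85, giving α² - 10α - 60 = 0. Degree 2 and α ∉ ℚ, so this is the minimal polynomial.

Minimal polynomial: x² - 10x - 60


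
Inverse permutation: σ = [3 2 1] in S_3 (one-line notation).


To find σ⁻¹, swap domain and range:
σ(1) = 3 → σ⁻¹(3) = 1
σ(2) = 2 → σ⁻¹(2) = 2
σ(3) = 1 → σ⁻¹(1) = 3

σ⁻¹ = [3 2 1]


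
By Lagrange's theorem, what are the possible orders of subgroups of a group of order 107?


Lagrange's theorem: |H| divides |G|
|G| = 107
Divisors of 107: 1, 107

Possible subgroup orders: {1, 107}


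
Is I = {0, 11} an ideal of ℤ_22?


Check ideal conditions for I = {0, 11} in ℤ_22:
(1) I is an additive subgroup? Yes
(2) For r ∈ ℤ_22 and a ∈ I: r·a ∈ I? Yes

Yes, I is an ideal of ℤ_22


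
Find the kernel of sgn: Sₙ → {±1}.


Kernel = preimage of identity
ker(sgn) = even permutations = Aₙ

ker(sgn) = Aₙ


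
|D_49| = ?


|D_n| = 2n (n rotations and n reflections)
|D_49| = 2×49 = 98

|D_49| = 98


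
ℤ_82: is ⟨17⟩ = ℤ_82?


g generates ℤ_n iff gcd(g, n) = 1
gcd(17, 82) = 1
Since gcd = 1, 17 is a generator.

Yes, 17 generates ℤ_82


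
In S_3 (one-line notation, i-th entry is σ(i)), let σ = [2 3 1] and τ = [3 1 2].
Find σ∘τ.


σ∘τ: apply τ first, then σ
1 →τ 3 →σ 1
2 →τ 1 →σ 2
3 →τ 2 →σ 3

σ∘τ = [1 2 3]


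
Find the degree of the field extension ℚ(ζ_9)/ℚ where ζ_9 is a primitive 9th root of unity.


[ℚ(ζ_n):ℚ] = deg Φ_n(x) = φ(n). Here φ(9) = 6

[ℚ(ζ_9)/ℚ where ζ_9 is a primitive 9th root of unity] = 6


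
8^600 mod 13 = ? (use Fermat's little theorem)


Fermat's little theorem: if p is prime and gcd(a,p)=1, then a^(p-1) ≡ 1 (mod p)
p = 13 is prime, gcd(8,13) = 1
Reduce exponent: 600 mod 12 = 0
So 8^600 ≡ 8^0 (mod 13)
8^0 = 1

8^600 ≡ 1 (mod 13)


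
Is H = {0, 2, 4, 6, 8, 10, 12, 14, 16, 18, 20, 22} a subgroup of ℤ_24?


Subgroup test for H = {0, 2, 4, 6, 8, 10, 12, 14, 16, 18, 20, 22} in (ℤ_24, +):
(1) 0 ∈ H? Yes
(2) Closure: for all a,b ∈ H, (a+b) mod 24 ∈ H? Yes
(3) Inverses: for all a ∈ H, -a mod 24 ∈ H? Yes

Yes, H is a subgroup of ℤ_24


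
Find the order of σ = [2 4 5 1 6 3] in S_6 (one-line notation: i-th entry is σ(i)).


Cycle decomposition: (1 2 4) (3 5 6)
Cycle lengths: 3, 3
Order = lcm(3, 3) = 3

ord(σ) = 3


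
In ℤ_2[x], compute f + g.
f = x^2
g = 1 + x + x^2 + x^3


Add coefficients mod 2:
x^0: 0 + 1 = 1 (mod 2)
x^1: 0 + 1 = 1 (mod 2)
x^2: 1 + 1 = 0 (mod 2)
x^3: 0 + 1 = 1 (mod 2)
Result: 1 + x + x^3

f + g = 1 + x + x^3


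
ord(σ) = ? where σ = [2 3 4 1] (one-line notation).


Cycle decomposition: (1 2 3 4)
Cycle lengths: 4
Order = lcm(4) = 4

ord(σ) = 4


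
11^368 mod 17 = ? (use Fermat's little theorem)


Fermat's little theorem: if p is prime and gcd(a,p)=1, then a^(p-1) ≡ 1 (mod p)
p = 17 is prime, gcd(11,17) = 1
Reduce exponent: 368 mod 16 = 0
So 11^368 ≡ 11^0 (mod 17)
11^0 = 1

11^368 ≡ 1 (mod 17)


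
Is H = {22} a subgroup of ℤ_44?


Subgroup test for H = {22} in (ℤ_44, +):
(1) 0 ∈ H? No
(2) Closure: for all a,b ∈ H, (a+b) mod 44 ∈ H? No  [counterexample: 22 + 22 = 0 ∉ H]
(3) Inverses: for all a ∈ H, -a mod 44 ∈ H? Yes

No, H is not a subgroup of ℤ_44


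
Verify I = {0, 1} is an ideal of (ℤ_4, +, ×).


Check ideal conditions for I = {0, 1} in ℤ_4:
(1) I is an additive subgroup? No
(2) For r ∈ ℤ_4 and a ∈ I: r·a ∈ I? No  [counterexample: r=2, a=1, r·a mod 4 = 2 ∉ I]

No, I is not an ideal of ℤ_4


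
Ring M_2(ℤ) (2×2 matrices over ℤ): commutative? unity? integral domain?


Matrix multiplication is non-commutative for n ≥ 2; the identity matrix I is the unity; singular matrices give zero divisors, so not an integral domain
Commutative: No
Integral domain: No
Has unity: Yes

M_2(ℤ) (2×2 matrices over ℤ): Commutative=No, Unity=Yes


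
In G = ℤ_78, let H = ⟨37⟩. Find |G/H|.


|⟨37⟩| = n / gcd(37, 78) = 78 / 1 = 78
H is normal (ℤ_78 is abelian).
|G/H| = |G| / |H| = 78 / 78 = 1

|G/H| = 1


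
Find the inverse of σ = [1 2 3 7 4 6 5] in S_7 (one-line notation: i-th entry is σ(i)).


To find σ⁻¹, swap domain and range:
σ(1) = 1 → σ⁻¹(1) = 1
σ(2) = 2 → σ⁻¹(2) = 2
σ(3) = 3 → σ⁻¹(3) = 3
σ(4) = 7 → σ⁻¹(7) = 4
σ(5) = 4 → σ⁻¹(4) = 5
σ(6) = 6 → σ⁻¹(6) = 6
σ(7) = 5 → σ⁻¹(5) = 7

σ⁻¹ = [1 2 3 5 7 6 4]


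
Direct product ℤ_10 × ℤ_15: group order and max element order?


|ℤ_10 × ℤ_15| = 10 × 15 = 150
Max element order = lcm(10,15) = 30
Cyclic? No (gcd=5)

|ℤ_10×ℤ_15| = 150, max element order = 30


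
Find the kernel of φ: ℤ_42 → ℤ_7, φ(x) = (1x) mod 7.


Kernel = preimage of identity
ker(φ) = {x ∈ ℤ_42 : 1x ≡ 0 (mod 7)}. Since 7 | 42, φ is well-defined. The kernel is the cyclic subgroup ⟨7⟩ of ℤ_42 (order 6), i.e. {0, 7, 14, 21, 28, 35}

ker(φ) = {0, 7, 14, 21, 28, 35}


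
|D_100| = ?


|D_n| = 2n (n rotations and n reflections)
|D_100| = 2×100 = 200

|D_100| = 200


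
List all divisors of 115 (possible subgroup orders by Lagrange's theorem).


Lagrange's theorem: |H| divides |G|
|G| = 115
Divisors of 115: 1, 5, 23, 115

Possible subgroup orders: {1, 5, 23, 115}


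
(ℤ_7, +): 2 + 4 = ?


Operation: addition mod 7
2 + 4 = (a + b) mod 7 with a = 2, b = 4

2 + 4 = 6


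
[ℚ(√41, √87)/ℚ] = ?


[ℚ(√41,√87):ℚ] = [ℚ(√41,√87):ℚ(√41)]·[ℚ(√41):ℚ] = 2·2 = 4

[ℚ(√41, √87)/ℚ] = 4


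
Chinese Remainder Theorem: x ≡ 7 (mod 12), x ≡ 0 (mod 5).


m₁ = 12, m₂ = 5, gcd = 1, so CRT applies. M = m₁·m₂ = 60
Let M₁ = M/m₁ = 5, M₂ = M/m₂ = 12
Find y₁ ≡ M₁⁻¹ (mod m₁): 5⁻¹ ≡ 5 (mod 12)
Find y₂ ≡ M₂⁻¹ (mod m₂): 12⁻¹ ≡ 3 (mod 5)
x = a₁·M₁·y₁ + a₂·M₂·y₂ = 7·5·5 + 0·12·3 = 175
Reduce mod 60: x ≡ 55
Check: 55 mod 12 = 7 ✓, 55 mod 5 = 0 ✓

x ≡ 55 (mod 60)


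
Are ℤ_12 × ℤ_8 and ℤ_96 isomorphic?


Comparing ℤ_12 × ℤ_8 and ℤ_96:
gcd(12,8) = 4 ≠ 1. Max element order in ℤ_12×ℤ_8 is lcm(12,8) = 24 < 96, so it has no element of order 96

No, ℤ_12 × ℤ_8 ≇ ℤ_96


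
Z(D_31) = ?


Z(G) = {g ∈ G | gx = xg for all x ∈ G}
For odd n, Z(D_n) = {e}: no nontrivial rotation commutes with all reflections

Z(D_31) = {e}


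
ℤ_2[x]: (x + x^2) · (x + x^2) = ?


Expand and collect like terms; reduce coefficients mod 2:
x^0: 0·0 = 0 ≡ 0 (mod 2)
x^1: 0·1 + 1·0 = 0 ≡ 0 (mod 2)
x^2: 0·1 + 1·1 + 1·0 = 1 ≡ 1 (mod 2)
x^3: 1·1 + 1·1 = 2 ≡ 0 (mod 2)
x^4: 1·1 = 1 ≡ 1 (mod 2)
Result: x^2 + x^4

f · g = x^2 + x^4


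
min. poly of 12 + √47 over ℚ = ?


Let α = 12 + √47. Then α - 12 = √47, so (α - 12)² = 47, giving α² - 24α + 97 = 0. Degree 2 and α ∉ ℚ, so this is the minimal polynomial.

Minimal polynomial: x² - 24x + 97


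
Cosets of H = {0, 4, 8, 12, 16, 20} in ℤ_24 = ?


H = {0, 4, 8, 12, 16, 20}, |H| = 6
Number of cosets = |G|/|H| = 24/6 = 4
0 + H = {0, 4, 8, 12, 16, 20}
1 + H = {1, 5, 9, 13, 17, 21}
2 + H = {2, 6, 10, 14, 18, 22}
3 + H = {3, 7, 11, 15, 19, 23}

Cosets: 0+H={0,4,8,12,16,20}; 1+H={1,5,9,13,17,21}; 2+H={2,6,10,14,18,22}; 3+H={3,7,11,15,19,23}


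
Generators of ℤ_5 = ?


g generates ℤ_n iff gcd(g,n) = 1
Checking each g ∈ {1,...,4}:
gcd(1,5) = 1
gcd(2,5) = 1
gcd(3,5) = 1
gcd(4,5) = 1
Generators: {1, 2, 3, 4}
Number of generators = φ(5) = 4

Generators of ℤ_5 = {1, 2, 3, 4}


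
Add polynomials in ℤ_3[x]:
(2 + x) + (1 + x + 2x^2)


Add coefficients mod 3:
x^0: 2 + 1 = 0 (mod 3)
x^1: 1 + 1 = 2 (mod 3)
x^2: 0 + 2 = 2 (mod 3)
Result: 2x + 2x^2

f + g = 2x + 2x^2


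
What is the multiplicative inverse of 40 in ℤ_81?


Use the extended Euclidean algorithm to write 1 = 40·s + 81·t; then s mod 81 is the inverse.
Euclidean algorithm:
  40 = 0·81 + 40
  81 = 2·40 + 1
  40 = 40·1 + 0
gcd(40,81) = 1
Back-substitution gives: 40·(-2) + 81·(1) = 1
So 40⁻¹ ≡ -2 ≡ 79 (mod 81)
Check: 40 × 79 = 3160 ≡ 1 (mod 81) ✓

40⁻¹ ≡ 79 (mod 81)


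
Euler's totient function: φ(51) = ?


Factor n: 51 = 3 × 17
φ(n) = n · ∏(1 - 1/p) over distinct primes p | n
φ(51) = 51 · (1 - 1/3) · (1 - 1/17) = 32

φ(51) = 32


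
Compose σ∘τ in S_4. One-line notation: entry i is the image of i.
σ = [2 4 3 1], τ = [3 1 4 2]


σ∘τ: apply τ first, then σ
1 →τ 3 →σ 3
2 →τ 1 →σ 2
3 →τ 4 →σ 1
4 →τ 2 →σ 4

σ∘τ = [3 2 1 4]


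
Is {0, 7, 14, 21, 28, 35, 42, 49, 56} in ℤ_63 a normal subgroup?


H = {0, 7, 14, 21, 28, 35, 42, 49, 56} in ℤ_63
ℤ_63 is abelian; every subgroup of an abelian group is normal

Yes, normal subgroup


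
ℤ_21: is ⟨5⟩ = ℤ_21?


g generates ℤ_n iff gcd(g, n) = 1
gcd(5, 21) = 1
Since gcd = 1, 5 is a generator.

Yes, 5 generates ℤ_21


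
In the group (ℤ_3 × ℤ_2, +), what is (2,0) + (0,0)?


Operation: componentwise addition mod (3, 2)
(2,0) + (0,0) = ((a₁+b₁) mod 3, (a₂+b₂) mod 2) with a = (2,0), b = (0,0)

(2,0) + (0,0) = (2,0)


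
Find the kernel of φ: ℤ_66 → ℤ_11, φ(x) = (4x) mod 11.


Kernel = preimage of identity
ker(φ) = {x ∈ ℤ_66 : 4x ≡ 0 (mod 11)}. Since 11 | 66, φ is well-defined. The kernel is the cyclic subgroup ⟨11⟩ of ℤ_66 (order 6), i.e. {0, 11, 22, 33, 44, 55}

ker(φ) = {0, 11, 22, 33, 44, 55}


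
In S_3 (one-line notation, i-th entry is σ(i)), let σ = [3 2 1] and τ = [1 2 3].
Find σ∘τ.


σ∘τ: apply τ first, then σ
1 →τ 1 →σ 3
2 →τ 2 →σ 2
3 →τ 3 →σ 1

σ∘τ = [3 2 1]


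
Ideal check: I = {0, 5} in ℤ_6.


Check ideal conditions for I = {0, 5} in ℤ_6:
(1) I is an additive subgroup? No
(2) For r ∈ ℤ_6 and a ∈ I: r·a ∈ I? No  [counterexample: r=2, a=5, r·a mod 6 = 4 ∉ I]

No, I is not an ideal of ℤ_6


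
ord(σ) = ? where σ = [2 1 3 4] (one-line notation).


Cycle decomposition: (1 2)
Cycle lengths: 2
Order = lcm(2) = 2

ord(σ) = 2


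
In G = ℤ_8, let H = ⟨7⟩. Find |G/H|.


|⟨7⟩| = n / gcd(7, 8) = 8 / 1 = 8
H is normal (ℤ_8 is abelian).
|G/H| = |G| / |H| = 8 / 8 = 1

|G/H| = 1


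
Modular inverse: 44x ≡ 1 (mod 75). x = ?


Use the extended Euclidean algorithm to write 1 = 44·s + 75·t; then s mod 75 is the inverse.
Euclidean algorithm:
  44 = 0·75 + 44
  75 = 1·44 + 31
  44 = 1·31 + 13
  31 = 2·13 + 5
  13 = 2·5 + 3
  5 = 1·3 + 2
  3 = 1·2 + 1
  2 = 2·1 + 0
gcd(44,75) = 1
Back-substitution gives: 44·(29) + 75·(-17) = 1
So 44⁻¹ ≡ 29 ≡ 29 (mod 75)
Check: 44 × 29 = 1276 ≡ 1 (mod 75) ✓

44⁻¹ ≡ 29 (mod 75)


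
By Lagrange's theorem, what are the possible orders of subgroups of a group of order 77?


Lagrange's theorem: |H| divides |G|
|G| = 77
Divisors of 77: 1, 7, 11, 77

Possible subgroup orders: {1, 7, 11, 77}


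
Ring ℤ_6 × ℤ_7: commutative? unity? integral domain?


Direct product ring; commutative with unity (1,1); but (1,0)·(0,1) = (0,0) gives zero divisors, so not an integral domain
Commutative: Yes
Integral domain: No
Has unity: Yes

ℤ_6 × ℤ_7: Commutative=Yes, Unity=Yes


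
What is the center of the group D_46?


Z(G) = {g ∈ G | gx = xg for all x ∈ G}
For even n, Z(D_n) = {e, r^(n/2)}: the 180° rotation r^23 commutes with every reflection and rotation

Z(D_46) = {e, r^23}


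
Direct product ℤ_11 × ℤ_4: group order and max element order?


|ℤ_11 × ℤ_4| = 11 × 4 = 44
Max element order = lcm(11,4) = 44
Cyclic? Yes (gcd=1)

|ℤ_11×ℤ_4| = 44, max element order = 44


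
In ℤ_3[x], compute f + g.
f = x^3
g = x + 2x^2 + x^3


Add coefficients mod 3:
x^0: 0 + 0 = 0 (mod 3)
x^1: 0 + 1 = 1 (mod 3)
x^2: 0 + 2 = 2 (mod 3)
x^3: 1 + 1 = 2 (mod 3)
Result: x + 2x^2 + 2x^3

f + g = x + 2x^2 + 2x^3


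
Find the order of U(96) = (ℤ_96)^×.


U(n) is the group of units mod n; |U(n)| = φ(n)
|U(96)| = φ(96) = 32

|U(96) = (ℤ_96)^×| = 32


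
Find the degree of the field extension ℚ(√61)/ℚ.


√61 has minimal polynomial x² - 61 (irreducible over ℚ since 61 is squarefree)

[ℚ(√61)/ℚ] = 2


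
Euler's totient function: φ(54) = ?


Factor n: 54 = 2 × 3^3
φ(n) = n · ∏(1 - 1/p) over distinct primes p | n
φ(54) = 54 · (1 - 1/2) · (1 - 1/3) = 18

φ(54) = 18


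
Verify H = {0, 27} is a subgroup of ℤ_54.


Subgroup test for H = {0, 27} in (ℤ_54, +):
(1) 0 ∈ H? Yes
(2) Closure: for all a,b ∈ H, (a+b) mod 54 ∈ H? Yes
(3) Inverses: for all a ∈ H, -a mod 54 ∈ H? Yes

Yes, H is a subgroup of ℤ_54


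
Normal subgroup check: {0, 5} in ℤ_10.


H = {0, 5} in ℤ_10
ℤ_10 is abelian; every subgroup of an abelian group is normal

Yes, normal subgroup


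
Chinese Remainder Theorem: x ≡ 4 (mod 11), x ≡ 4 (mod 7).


m₁ = 11, m₂ = 7, gcd = 1, so CRT applies. M = m₁·m₂ = 77
Let M₁ = M/m₁ = 7, M₂ = M/m₂ = 11
Find y₁ ≡ M₁⁻¹ (mod m₁): 7⁻¹ ≡ 8 (mod 11)
Find y₂ ≡ M₂⁻¹ (mod m₂): 11⁻¹ ≡ 2 (mod 7)
x = a₁·M₁·y₁ + a₂·M₂·y₂ = 4·7·8 + 4·11·2 = 312
Reduce mod 77: x ≡ 4
Check: 4 mod 11 = 4 ✓, 4 mod 7 = 4 ✓

x ≡ 4 (mod 77)


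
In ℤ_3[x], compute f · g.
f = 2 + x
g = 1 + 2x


Expand and collect like terms; reduce coefficients mod 3:
x^0: 2·1 = 2 ≡ 2 (mod 3)
x^1: 2·2 + 1·1 = 5 ≡ 2 (mod 3)
x^2: 1·2 = 2 ≡ 2 (mod 3)
Result: 2 + 2x + 2x^2

f · g = 2 + 2x + 2x^2


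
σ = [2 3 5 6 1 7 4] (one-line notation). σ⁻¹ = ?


To find σ⁻¹, swap domain and range:
σ(1) = 2 → σ⁻¹(2) = 1
σ(2) = 3 → σ⁻¹(3) = 2
σ(3) = 5 → σ⁻¹(5) = 3
σ(4) = 6 → σ⁻¹(6) = 4
σ(5) = 1 → σ⁻¹(1) = 5
σ(6) = 7 → σ⁻¹(7) = 6
σ(7) = 4 → σ⁻¹(4) = 7

σ⁻¹ = [5 1 2 7 3 4 6]


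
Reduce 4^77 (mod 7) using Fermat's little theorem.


Fermat's little theorem: if p is prime and gcd(a,p)=1, then a^(p-1) ≡ 1 (mod p)
p = 7 is prime, gcd(4,7) = 1
Reduce exponent: 77 mod 6 = 5
So 4^77 ≡ 4^5 (mod 7)
4^5 mod 7 = 2

4^77 ≡ 2 (mod 7)


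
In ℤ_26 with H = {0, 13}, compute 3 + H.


3 + H = {3 + h (mod 26) : h ∈ H}
3+0=3, 3+13=16

3 + H = {3, 16}


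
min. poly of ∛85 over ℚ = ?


∛85 satisfies x³ - 85 = 0, irreducible over ℚ (no rational root; 85 is not a perfect cube)

Minimal polynomial: x³ - 85


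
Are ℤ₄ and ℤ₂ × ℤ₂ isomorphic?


Comparing ℤ₄ and ℤ₂ × ℤ₂:
ℤ₄ has an element of order 4; ℤ₂×ℤ₂ has exponent 2

No, ℤ₄ ≇ ℤ₂ × ℤ₂


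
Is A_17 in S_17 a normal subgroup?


H = A_17 in S_17
A_17 has index 2 in S_17, and every subgroup of index 2 is normal

Yes, normal subgroup


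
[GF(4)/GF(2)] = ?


GF(4) = GF(2^2), so the extension degree is 2

[GF(4)/GF(2)] = 2


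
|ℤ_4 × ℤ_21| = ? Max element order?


|ℤ_4 × ℤ_21| = 4 × 21 = 84
Max element order = lcm(4,21) = 84
Cyclic? Yes (gcd=1)

|ℤ_4×ℤ_21| = 84, max element order = 84


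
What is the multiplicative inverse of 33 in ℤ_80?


Use the extended Euclidean algorithm to write 1 = 33·s + 80·t; then s mod 80 is the inverse.
Euclidean algorithm:
  33 = 0·80 + 33
  80 = 2·33 + 14
  33 = 2·14 + 5
  14 = 2·5 + 4
  5 = 1·4 + 1
  4 = 4·1 + 0
gcd(33,80) = 1
Back-substitution gives: 33·(17) + 80·(-7) = 1
So 33⁻¹ ≡ 17 ≡ 17 (mod 80)
Check: 33 × 17 = 561 ≡ 1 (mod 80) ✓

33⁻¹ ≡ 17 (mod 80)


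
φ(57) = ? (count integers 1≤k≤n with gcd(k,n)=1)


Factor n: 57 = 3 × 19
φ(n) = n · ∏(1 - 1/p) over distinct primes p | n
φ(57) = 57 · (1 - 1/3) · (1 - 1/19) = 36

φ(57) = 36


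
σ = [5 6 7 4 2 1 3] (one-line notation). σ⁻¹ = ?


To find σ⁻¹, swap domain and range:
σ(1) = 5 → σ⁻¹(5) = 1
σ(2) = 6 → σ⁻¹(6) = 2
σ(3) = 7 → σ⁻¹(7) = 3
σ(4) = 4 → σ⁻¹(4) = 4
σ(5) = 2 → σ⁻¹(2) = 5
σ(6) = 1 → σ⁻¹(1) = 6
σ(7) = 3 → σ⁻¹(3) = 7

σ⁻¹ = [6 5 7 4 1 2 3]


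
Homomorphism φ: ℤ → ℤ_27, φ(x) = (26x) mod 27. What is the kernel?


Kernel = preimage of identity
ker(φ) = {x ∈ ℤ : 26x ≡ 0 (mod 27)}. gcd(26,27) = 1, so 26x ≡ 0 (mod 27) ⟺ x ≡ 0 (mod 27/1 = 27). Hence ker(φ) = 27ℤ

ker(φ) = 27ℤ


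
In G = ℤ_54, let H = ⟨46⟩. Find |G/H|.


|⟨46⟩| = n / gcd(46, 54) = 54 / 2 = 27
H is normal (ℤ_54 is abelian).
|G/H| = |G| / |H| = 54 / 27 = 2

|G/H| = 2


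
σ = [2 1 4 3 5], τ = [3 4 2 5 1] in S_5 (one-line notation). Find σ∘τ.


σ∘τ: apply τ first, then σ
1 →τ 3 →σ 4
2 →τ 4 →σ 3
3 →τ 2 →σ 1
4 →τ 5 →σ 5
5 →τ 1 →σ 2

σ∘τ = [4 3 1 5 2]


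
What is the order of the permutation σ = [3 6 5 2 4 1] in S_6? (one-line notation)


Cycle decomposition: (1 3 5 4 2 6)
Cycle lengths: 6
Order = lcm(6) = 6

ord(σ) = 6


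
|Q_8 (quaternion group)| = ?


Q_8 = {±1, ±i, ±j, ±k}
|Q_8| = 8

|Q_8 (quaternion group)| = 8


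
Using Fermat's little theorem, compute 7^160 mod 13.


Fermat's little theorem: if p is prime and gcd(a,p)=1, then a^(p-1) ≡ 1 (mod p)
p = 13 is prime, gcd(7,13) = 1
Reduce exponent: 160 mod 12 = 4
So 7^160 ≡ 7^4 (mod 13)
7^4 mod 13 = 9

7^160 ≡ 9 (mod 13)


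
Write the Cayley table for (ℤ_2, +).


Elements: {0, 1}
Operation: addition mod 2
Entry (a, b) = (a + b) mod 2

Cayley table:
  | 0 | 1
0 | 0 | 1
1 | 1 | 0


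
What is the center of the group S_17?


Z(G) = {g ∈ G | gx = xg for all x ∈ G}
S_n is non-abelian for n ≥ 3; Z(S_17) is trivial

Z(S_17) = {e}


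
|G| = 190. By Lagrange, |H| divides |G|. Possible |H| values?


Lagrange's theorem: |H| divides |G|
|G| = 190
Divisors of 190: 1, 2, 5, 10, 19, 38, 95, 190

Possible subgroup orders: {1, 2, 5, 10, 19, 38, 95, 190}


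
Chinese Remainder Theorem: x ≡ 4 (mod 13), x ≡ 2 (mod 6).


m₁ = 13, m₂ = 6, gcd = 1, so CRT applies. M = m₁·m₂ = 78
Let M₁ = M/m₁ = 6, M₂ = M/m₂ = 13
Find y₁ ≡ M₁⁻¹ (mod m₁): 6⁻¹ ≡ 11 (mod 13)
Find y₂ ≡ M₂⁻¹ (mod m₂): 13⁻¹ ≡ 1 (mod 6)
x = a₁·M₁·y₁ + a₂·M₂·y₂ = 4·6·11 + 2·13·1 = 290
Reduce mod 78: x ≡ 56
Check: 56 mod 13 = 4 ✓, 56 mod 6 = 2 ✓

x ≡ 56 (mod 78)


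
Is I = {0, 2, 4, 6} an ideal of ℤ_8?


Check ideal conditions for I = {0, 2, 4, 6} in ℤ_8:
(1) I is an additive subgroup? Yes
(2) For r ∈ ℤ_8 and a ∈ I: r·a ∈ I? Yes

Yes, I is an ideal of ℤ_8


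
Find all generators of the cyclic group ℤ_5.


g generates ℤ_n iff gcd(g,n) = 1
Checking each g ∈ {1,...,4}:
gcd(1,5) = 1
gcd(2,5) = 1
gcd(3,5) = 1
gcd(4,5) = 1
Generators: {1, 2, 3, 4}
Number of generators = φ(5) = 4

Generators of ℤ_5 = {1, 2, 3, 4}


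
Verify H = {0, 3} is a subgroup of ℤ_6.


Subgroup test for H = {0, 3} in (ℤ_6, +):
(1) 0 ∈ H? Yes
(2) Closure: for all a,b ∈ H, (a+b) mod 6 ∈ H? Yes
(3) Inverses: for all a ∈ H, -a mod 6 ∈ H? Yes

Yes, H is a subgroup of ℤ_6


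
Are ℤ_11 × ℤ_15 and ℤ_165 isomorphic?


Comparing ℤ_11 × ℤ_15 and ℤ_165:
gcd(11,15) = 1, so ℤ_11 × ℤ_15 ≅ ℤ_165 (CRT)

Yes, ℤ_11 × ℤ_15 ≅ ℤ_165


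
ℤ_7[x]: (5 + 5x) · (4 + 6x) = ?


Expand and collect like terms; reduce coefficients mod 7:
x^0: 5·4 = 20 ≡ 6 (mod 7)
x^1: 5·6 + 5·4 = 50 ≡ 1 (mod 7)
x^2: 5·6 = 30 ≡ 2 (mod 7)
Result: 6 + x + 2x^2

f · g = 6 + x + 2x^2


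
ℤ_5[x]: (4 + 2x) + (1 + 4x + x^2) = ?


Add coefficients mod 5:
x^0: 4 + 1 = 0 (mod 5)
x^1: 2 + 4 = 1 (mod 5)
x^2: 0 + 1 = 1 (mod 5)
Result: x + x^2

f + g = x + x^2


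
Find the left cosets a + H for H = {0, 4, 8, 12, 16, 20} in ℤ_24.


H = {0, 4, 8, 12, 16, 20}, |H| = 6
Number of cosets = |G|/|H| = 24/6 = 4
0 + H = {0, 4, 8, 12, 16, 20}
1 + H = {1, 5, 9, 13, 17, 21}
2 + H = {2, 6, 10, 14, 18, 22}
3 + H = {3, 7, 11, 15, 19, 23}

Cosets: 0+H={0,4,8,12,16,20}; 1+H={1,5,9,13,17,21}; 2+H={2,6,10,14,18,22}; 3+H={3,7,11,15,19,23}


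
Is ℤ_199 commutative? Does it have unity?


ℤ_199 is a commutative ring with unity 1; 199 is prime, so ℤ_199 is a field (hence an integral domain)
Commutative: Yes
Integral domain: Yes
Has unity: Yes

ℤ_199: Commutative=Yes, Unity=Yes


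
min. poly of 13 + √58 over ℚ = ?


Let α = 13 + √58. Then α - 13 = √58, so (α - 13)² = 58, giving α² - 26α + 111 = 0. Degree 2 and α ∉ ℚ, so this is the minimal polynomial.

Minimal polynomial: x² - 26x + 111


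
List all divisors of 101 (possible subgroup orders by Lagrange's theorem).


Lagrange's theorem: |H| divides |G|
|G| = 101
Divisors of 101: 1, 101

Possible subgroup orders: {1, 101}


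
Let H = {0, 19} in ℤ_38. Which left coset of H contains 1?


1 + H = {1 + h (mod 38) : h ∈ H}
1+0=1, 1+19=20

1 + H = {1, 20}


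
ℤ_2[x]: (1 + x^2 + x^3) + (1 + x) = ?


Add coefficients mod 2:
x^0: 1 + 1 = 0 (mod 2)
x^1: 0 + 1 = 1 (mod 2)
x^2: 1 + 0 = 1 (mod 2)
x^3: 1 + 0 = 1 (mod 2)
Result: x + x^2 + x^3

f + g = x + x^2 + x^3


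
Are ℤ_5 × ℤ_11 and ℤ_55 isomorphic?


Comparing ℤ_5 × ℤ_11 and ℤ_55:
gcd(5,11) = 1, so ℤ_5 × ℤ_11 ≅ ℤ_55 (CRT)

Yes, ℤ_5 × ℤ_11 ≅ ℤ_55


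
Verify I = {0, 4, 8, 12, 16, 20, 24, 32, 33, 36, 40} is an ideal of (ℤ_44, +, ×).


Check ideal conditions for I = {0, 4, 8, 12, 16, 20, 24, 32, 33, 36, 40} in ℤ_44:
(1) I is an additive subgroup? No
(2) For r ∈ ℤ_44 and a ∈ I: r·a ∈ I? No  [counterexample: r=2, a=33, r·a mod 44 = 22 ∉ I]

No, I is not an ideal of ℤ_44


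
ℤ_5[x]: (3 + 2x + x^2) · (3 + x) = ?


Expand and collect like terms; reduce coefficients mod 5:
x^0: 3·3 = 9 ≡ 4 (mod 5)
x^1: 3·1 + 2·3 = 9 ≡ 4 (mod 5)
x^2: 2·1 + 1·3 = 5 ≡ 0 (mod 5)
x^3: 1·1 = 1 ≡ 1 (mod 5)
Result: 4 + 4x + x^3

f · g = 4 + 4x + x^3


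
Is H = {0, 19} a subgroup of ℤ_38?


Subgroup test for H = {0, 19} in (ℤ_38, +):
(1) 0 ∈ H? Yes
(2) Closure: for all a,b ∈ H, (a+b) mod 38 ∈ H? Yes
(3) Inverses: for all a ∈ H, -a mod 38 ∈ H? Yes

Yes, H is a subgroup of ℤ_38


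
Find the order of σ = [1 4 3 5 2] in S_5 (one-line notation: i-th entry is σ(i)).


Cycle decomposition: (2 4 5)
Cycle lengths: 3
Order = lcm(3) = 3

ord(σ) = 3


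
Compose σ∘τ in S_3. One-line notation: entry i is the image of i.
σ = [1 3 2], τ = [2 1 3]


σ∘τ: apply τ first, then σ
1 →τ 2 →σ 3
2 →τ 1 →σ 1
3 →τ 3 →σ 2

σ∘τ = [3 1 2]


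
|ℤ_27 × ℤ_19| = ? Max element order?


|ℤ_27 × ℤ_19| = 27 × 19 = 513
Max element order = lcm(27,19) = 513
Cyclic? Yes (gcd=1)

|ℤ_27×ℤ_19| = 513, max element order = 513


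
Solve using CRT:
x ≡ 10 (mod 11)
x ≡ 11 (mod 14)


m₁ = 11, m₂ = 14, gcd = 1, so CRT applies. M = m₁·m₂ = 154
Let M₁ = M/m₁ = 14, M₂ = M/m₂ = 11
Find y₁ ≡ M₁⁻¹ (mod m₁): 14⁻¹ ≡ 4 (mod 11)
Find y₂ ≡ M₂⁻¹ (mod m₂): 11⁻¹ ≡ 9 (mod 14)
x = a₁·M₁·y₁ + a₂·M₂·y₂ = 10·14·4 + 11·11·9 = 1649
Reduce mod 154: x ≡ 109
Check: 109 mod 11 = 10 ✓, 109 mod 14 = 11 ✓

x ≡ 109 (mod 154)


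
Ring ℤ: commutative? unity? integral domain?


integers form a commutative ring with unity 1; no zero divisors
Commutative: Yes
Integral domain: Yes
Has unity: Yes

ℤ: Commutative=Yes, Unity=Yes


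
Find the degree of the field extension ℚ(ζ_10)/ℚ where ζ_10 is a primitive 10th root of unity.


[ℚ(ζ_n):ℚ] = deg Φ_n(x) = φ(n). Here φ(10) = 4

[ℚ(ζ_10)/ℚ where ζ_10 is a primitive 10th root of unity] = 4


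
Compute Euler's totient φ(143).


Factor n: 143 = 11 × 13
φ(n) = n · ∏(1 - 1/p) over distinct primes p | n
φ(143) = 143 · (1 - 1/11) · (1 - 1/13) = 120

φ(143) = 120


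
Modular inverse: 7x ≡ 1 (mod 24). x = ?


Use the extended Euclidean algorithm to write 1 = 7·s + 24·t; then s mod 24 is the inverse.
Euclidean algorithm:
  7 = 0·24 + 7
  24 = 3·7 + 3
  7 = 2·3 + 1
  3 = 3·1 + 0
gcd(7,24) = 1
Back-substitution gives: 7·(7) + 24·(-2) = 1
So 7⁻¹ ≡ 7 ≡ 7 (mod 24)
Check: 7 × 7 = 49 ≡ 1 (mod 24) ✓

7⁻¹ ≡ 7 (mod 24)


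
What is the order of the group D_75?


|D_n| = 2n (n rotations and n reflections)
|D_75| = 2×75 = 150

|D_75| = 150


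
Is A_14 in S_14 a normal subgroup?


H = A_14 in S_14
A_14 has index 2 in S_14, and every subgroup of index 2 is normal

Yes, normal subgroup


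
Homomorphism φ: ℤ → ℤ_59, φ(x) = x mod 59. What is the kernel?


Kernel = preimage of identity
ker(φ) = {x ∈ ℤ : x ≡ 0 (mod 59)} = 59ℤ = {0, ±59, ±118, ...}

ker(φ) = 59ℤ


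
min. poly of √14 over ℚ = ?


√14 satisfies x² - 14 = 0, irreducible over ℚ since 14 is squarefree

Minimal polynomial: x² - 14


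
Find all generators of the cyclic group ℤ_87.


g generates ℤ_n iff gcd(g,n) = 1
Prime factors of 87: 3, 29
Generators are g ∈ {1,...,86} not divisible by any of these primes.
Generators: {1, 2, 4, 5, 7, 8, 10, 11, 13, 14, 16, 17, 19, 20, 22, 23, 25, 26, 28, 31, 32, 34, 35, 37, 38, 40, 41, 43, 44, 46, 47, 49, 50, 52, 53, 55, 56, 59, 61, 62, 64, 65, 67, 68, 70, 71, 73, 74, 76, 77, 79, 80, 82, 83, 85, 86}
Number of generators = φ(87) = 56

Generators of ℤ_87 = {1, 2, 4, 5, 7, 8, 10, 11, 13, 14, 16, 17, 19, 20, 22, 23, 25, 26, 28, 31, 32, 34, 35, 37, 38, 40, 41, 43, 44, 46, 47, 49, 50, 52, 53, 55, 56, 59, 61, 62, 64, 65, 67, 68, 70, 71, 73, 74, 76, 77, 79, 80, 82, 83, 85, 86}


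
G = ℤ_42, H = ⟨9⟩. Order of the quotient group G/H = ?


|⟨9⟩| = n / gcd(9, 42) = 42 / 3 = 14
H is normal (ℤ_42 is abelian).
|G/H| = |G| / |H| = 42 / 14 = 3

|G/H| = 3


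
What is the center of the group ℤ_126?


Z(G) = {g ∈ G | gx = xg for all x ∈ G}
ℤ_126 is abelian, so Z(G) = G

Z(ℤ_126) = ℤ_126


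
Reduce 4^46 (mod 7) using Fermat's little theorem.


Fermat's little theorem: if p is prime and gcd(a,p)=1, then a^(p-1) ≡ 1 (mod p)
p = 7 is prime, gcd(4,7) = 1
Reduce exponent: 46 mod 6 = 4
So 4^46 ≡ 4^4 (mod 7)
4^4 mod 7 = 4

4^46 ≡ 4 (mod 7)


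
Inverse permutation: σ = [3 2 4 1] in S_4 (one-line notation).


To find σ⁻¹, swap domain and range:
σ(1) = 3 → σ⁻¹(3) = 1
σ(2) = 2 → σ⁻¹(2) = 2
σ(3) = 4 → σ⁻¹(4) = 3
σ(4) = 1 → σ⁻¹(1) = 4

σ⁻¹ = [4 2 1 3]


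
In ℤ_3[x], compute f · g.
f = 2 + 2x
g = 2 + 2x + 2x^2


Expand and collect like terms; reduce coefficients mod 3:
x^0: 2·2 = 4 ≡ 1 (mod 3)
x^1: 2·2 + 2·2 = 8 ≡ 2 (mod 3)
x^2: 2·2 + 2·2 = 8 ≡ 2 (mod 3)
x^3: 2·2 = 4 ≡ 1 (mod 3)
Result: 1 + 2x + 2x^2 + x^3

f · g = 1 + 2x + 2x^2 + x^3


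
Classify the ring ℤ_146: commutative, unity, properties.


ℤ_146 is a commutative ring with unity 1; 146 = 2×73 is composite, so 2·73 ≡ 0 gives zero divisors (not an integral domain)
Commutative: Yes
Integral domain: No
Has unity: Yes

ℤ_146: Commutative=Yes, Unity=Yes


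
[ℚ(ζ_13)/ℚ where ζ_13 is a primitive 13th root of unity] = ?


[ℚ(ζ_n):ℚ] = deg Φ_n(x) = φ(n). Here φ(13) = 12

[ℚ(ζ_13)/ℚ where ζ_13 is a primitive 13th root of unity] = 12


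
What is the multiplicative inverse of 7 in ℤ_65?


Use the extended Euclidean algorithm to write 1 = 7·s + 65·t; then s mod 65 is the inverse.
Euclidean algorithm:
  7 = 0·65 + 7
  65 = 9·7 + 2
  7 = 3·2 + 1
  2 = 2·1 + 0
gcd(7,65) = 1
Back-substitution gives: 7·(28) + 65·(-3) = 1
So 7⁻¹ ≡ 28 ≡ 28 (mod 65)
Check: 7 × 28 = 196 ≡ 1 (mod 65) ✓

7⁻¹ ≡ 28 (mod 65)


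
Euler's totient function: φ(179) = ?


Factor n: 179 = 179
φ(n) = n · ∏(1 - 1/p) over distinct primes p | n
φ(179) = 179 · (1 - 1/179) = 178

φ(179) = 178


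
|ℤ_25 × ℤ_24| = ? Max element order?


|ℤ_25 × ℤ_24| = 25 × 24 = 600
Max element order = lcm(25,24) = 600
Cyclic? Yes (gcd=1)

|ℤ_25×ℤ_24| = 600, max element order = 600


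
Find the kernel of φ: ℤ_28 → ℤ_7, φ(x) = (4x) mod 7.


Kernel = preimage of identity
ker(φ) = {x ∈ ℤ_28 : 4x ≡ 0 (mod 7)}. Since 7 | 28, φ is well-defined. The kernel is the cyclic subgroup ⟨7⟩ of ℤ_28 (order 4), i.e. {0, 7, 14, 21}

ker(φ) = {0, 7, 14, 21}


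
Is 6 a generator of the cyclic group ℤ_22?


g generates ℤ_n iff gcd(g, n) = 1
gcd(6, 22) = 2
Since gcd = 2 ≠ 1, ⟨6⟩ has order 11 < 22, so 6 is not a generator.

No, 6 does not generate ℤ_22


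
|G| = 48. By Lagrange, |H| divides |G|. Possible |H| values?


Lagrange's theorem: |H| divides |G|
|G| = 48
Divisors of 48: 1, 2, 3, 4, 6, 8, 12, 16, 24, 48

Possible subgroup orders: {1, 2, 3, 4, 6, 8, 12, 16, 24, 48}


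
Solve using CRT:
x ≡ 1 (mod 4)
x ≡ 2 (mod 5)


m₁ = 4, m₂ = 5, gcd = 1, so CRT applies. M = m₁·m₂ = 20
Let M₁ = M/m₁ = 5, M₂ = M/m₂ = 4
Find y₁ ≡ M₁⁻¹ (mod m₁): 5⁻¹ ≡ 1 (mod 4)
Find y₂ ≡ M₂⁻¹ (mod m₂): 4⁻¹ ≡ 4 (mod 5)
x = a₁·M₁·y₁ + a₂·M₂·y₂ = 1·5·1 + 2·4·4 = 37
Reduce mod 20: x ≡ 17
Check: 17 mod 4 = 1 ✓, 17 mod 5 = 2 ✓

x ≡ 17 (mod 20)


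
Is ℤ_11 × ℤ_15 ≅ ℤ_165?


Comparing ℤ_11 × ℤ_15 and ℤ_165:
gcd(11,15) = 1, so ℤ_11 × ℤ_15 ≅ ℤ_165 (CRT)

Yes, ℤ_11 × ℤ_15 ≅ ℤ_165


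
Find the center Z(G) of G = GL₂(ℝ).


Z(G) = {g ∈ G | gx = xg for all x ∈ G}
Only scalar multiples of the identity commute with all invertible matrices

Z(GL₂(ℝ)) = {aI : a ∈ ℝ, a ≠ 0}


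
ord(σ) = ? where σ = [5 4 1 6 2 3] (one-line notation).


Cycle decomposition: (1 5 2 4 6 3)
Cycle lengths: 6
Order = lcm(6) = 6

ord(σ) = 6


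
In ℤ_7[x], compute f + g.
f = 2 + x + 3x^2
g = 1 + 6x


Add coefficients mod 7:
x^0: 2 + 1 = 3 (mod 7)
x^1: 1 + 6 = 0 (mod 7)
x^2: 3 + 0 = 3 (mod 7)
Result: 3 + 3x^2

f + g = 3 + 3x^2


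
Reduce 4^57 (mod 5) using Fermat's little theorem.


Fermat's little theorem: if p is prime and gcd(a,p)=1, then a^(p-1) ≡ 1 (mod p)
p = 5 is prime, gcd(4,5) = 1
Reduce exponent: 57 mod 4 = 1
So 4^57 ≡ 4^1 (mod 5)
4^1 mod 5 = 4

4^57 ≡ 4 (mod 5)


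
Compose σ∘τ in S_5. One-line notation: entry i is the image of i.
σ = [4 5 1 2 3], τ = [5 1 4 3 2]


σ∘τ: apply τ first, then σ
1 →τ 5 →σ 3
2 →τ 1 →σ 4
3 →τ 4 →σ 2
4 →τ 3 →σ 1
5 →τ 2 →σ 5

σ∘τ = [3 4 2 1 5]


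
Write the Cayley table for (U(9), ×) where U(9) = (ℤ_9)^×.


Elements: {1, 2, 4, 5, 7, 8}
Operation: multiplication mod 9
Entry (a, b) = (a × b) mod 9

Cayley table:
  | 1 | 2 | 4 | 5 | 7 | 8
1 | 1 | 2 | 4 | 5 | 7 | 8
2 | 2 | 4 | 8 | 1 | 5 | 7
4 | 4 | 8 | 7 | 2 | 1 | 5
5 | 5 | 1 | 2 | 7 | 8 | 4
7 | 7 | 5 | 1 | 8 | 4 | 2
8 | 8 | 7 | 5 | 4 | 2 | 1


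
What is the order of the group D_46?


|D_n| = 2n (n rotations and n reflections)
|D_46| = 2×46 = 92

|D_46| = 92


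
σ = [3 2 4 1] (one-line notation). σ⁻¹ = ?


To find σ⁻¹, swap domain and range:
σ(1) = 3 → σ⁻¹(3) = 1
σ(2) = 2 → σ⁻¹(2) = 2
σ(3) = 4 → σ⁻¹(4) = 3
σ(4) = 1 → σ⁻¹(1) = 4

σ⁻¹ = [4 2 1 3]


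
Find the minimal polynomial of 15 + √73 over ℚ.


Let α = 15 + √73. Then α - 15 = √73, so (α - 15)² = 73, giving α² - 30α + 152 = 0. Degree 2 and α ∉ ℚ, so this is the minimal polynomial.

Minimal polynomial: x² - 30x + 152


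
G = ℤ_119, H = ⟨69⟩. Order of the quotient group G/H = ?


|⟨69⟩| = n / gcd(69, 119) = 119 / 1 = 119
H is normal (ℤ_119 is abelian).
|G/H| = |G| / |H| = 119 / 119 = 1

|G/H| = 1


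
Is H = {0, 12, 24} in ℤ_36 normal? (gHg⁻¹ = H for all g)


H = {0, 12, 24} in ℤ_36
ℤ_36 is abelian; every subgroup of an abelian group is normal

Yes, normal subgroup


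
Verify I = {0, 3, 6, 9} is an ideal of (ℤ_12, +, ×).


Check ideal conditions for I = {0, 3, 6, 9} in ℤ_12:
(1) I is an additive subgroup? Yes
(2) For r ∈ ℤ_12 and a ∈ I: r·a ∈ I? Yes

Yes, I is an ideal of ℤ_12


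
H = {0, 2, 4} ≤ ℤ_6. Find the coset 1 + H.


1 + H = {1 + h (mod 6) : h ∈ H}
1+0=1, 1+2=3, 1+4=5

1 + H = {1, 3, 5}


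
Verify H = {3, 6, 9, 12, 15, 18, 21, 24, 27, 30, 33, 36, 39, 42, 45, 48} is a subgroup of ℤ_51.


Subgroup test for H = {3, 6, 9, 12, 15, 18, 21, 24, 27, 30, 33, 36, 39, 42, 45, 48} in (ℤ_51, +):
(1) 0 ∈ H? No
(2) Closure: for all a,b ∈ H, (a+b) mod 51 ∈ H? No  [counterexample: 3 + 48 = 0 ∉ H]
(3) Inverses: for all a ∈ H, -a mod 51 ∈ H? Yes

No, H is not a subgroup of ℤ_51


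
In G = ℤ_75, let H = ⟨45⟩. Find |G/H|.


|⟨45⟩| = n / gcd(45, 75) = 75 / 15 = 5
H is normal (ℤ_75 is abelian).
|G/H| = |G| / |H| = 75 / 5 = 15

|G/H| = 15


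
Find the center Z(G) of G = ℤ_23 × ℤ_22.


Z(G) = {g ∈ G | gx = xg for all x ∈ G}
Direct product of abelian groups is abelian, so Z(G) = G

Z(ℤ_23 × ℤ_22) = ℤ_23 × ℤ_22


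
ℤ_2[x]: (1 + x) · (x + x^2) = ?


Expand and collect like terms; reduce coefficients mod 2:
x^0: 1·0 = 0 ≡ 0 (mod 2)
x^1: 1·1 + 1·0 = 1 ≡ 1 (mod 2)
x^2: 1·1 + 1·1 = 2 ≡ 0 (mod 2)
x^3: 1·1 = 1 ≡ 1 (mod 2)
Result: x + x^3

f · g = x + x^3


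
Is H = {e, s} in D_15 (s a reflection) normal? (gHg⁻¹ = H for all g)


H = {e, s} in D_15 (s a reflection)
r·s·r⁻¹ = sr⁻² ≠ s for n ≥ 3, so {e, s} is not closed under conjugation

No, not a normal subgroup


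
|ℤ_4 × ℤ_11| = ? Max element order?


|ℤ_4 × ℤ_11| = 4 × 11 = 44
Max element order = lcm(4,11) = 44
Cyclic? Yes (gcd=1)

|ℤ_4×ℤ_11| = 44, max element order = 44


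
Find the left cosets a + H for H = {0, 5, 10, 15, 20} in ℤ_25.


H = {0, 5, 10, 15, 20}, |H| = 5
Number of cosets = |G|/|H| = 25/5 = 5
0 + H = {0, 5, 10, 15, 20}
1 + H = {1, 6, 11, 16, 21}
2 + H = {2, 7, 12, 17, 22}
3 + H = {3, 8, 13, 18, 23}
4 + H = {4, 9, 14, 19, 24}

Cosets: 0+H={0,5,10,15,20}; 1+H={1,6,11,16,21}; 2+H={2,7,12,17,22}; 3+H={3,8,13,18,23}; 4+H={4,9,14,19,24}


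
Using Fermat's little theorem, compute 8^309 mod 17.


Fermat's little theorem: if p is prime and gcd(a,p)=1, then a^(p-1) ≡ 1 (mod p)
p = 17 is prime, gcd(8,17) = 1
Reduce exponent: 309 mod 16 = 5
So 8^309 ≡ 8^5 (mod 17)
8^5 mod 17 = 9

8^309 ≡ 9 (mod 17)


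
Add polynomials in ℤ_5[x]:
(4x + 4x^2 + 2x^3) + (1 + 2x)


Add coefficients mod 5:
x^0: 0 + 1 = 1 (mod 5)
x^1: 4 + 2 = 1 (mod 5)
x^2: 4 + 0 = 4 (mod 5)
x^3: 2 + 0 = 2 (mod 5)
Result: 1 + x + 4x^2 + 2x^3

f + g = 1 + x + 4x^2 + 2x^3


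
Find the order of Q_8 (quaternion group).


Q_8 = {±1, ±i, ±j, ±k}
|Q_8| = 8

|Q_8 (quaternion group)| = 8


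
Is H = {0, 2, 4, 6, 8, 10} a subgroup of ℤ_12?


Subgroup test for H = {0, 2, 4, 6, 8, 10} in (ℤ_12, +):
(1) 0 ∈ H? Yes
(2) Closure: for all a,b ∈ H, (a+b) mod 12 ∈ H? Yes
(3) Inverses: for all a ∈ H, -a mod 12 ∈ H? Yes

Yes, H is a subgroup of ℤ_12


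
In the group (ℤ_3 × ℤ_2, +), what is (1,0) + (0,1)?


Operation: componentwise addition mod (3, 2)
(1,0) + (0,1) = ((a₁+b₁) mod 3, (a₂+b₂) mod 2) with a = (1,0), b = (0,1)

(1,0) + (0,1) = (1,1)


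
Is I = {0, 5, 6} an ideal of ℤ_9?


Check ideal conditions for I = {0, 5, 6} in ℤ_9:
(1) I is an additive subgroup? No
(2) For r ∈ ℤ_9 and a ∈ I: r·a ∈ I? No  [counterexample: r=2, a=5, r·a mod 9 = 1 ∉ I]

No, I is not an ideal of ℤ_9


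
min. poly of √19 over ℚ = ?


√19 satisfies x² - 19 = 0, irreducible over ℚ since 19 is squarefree

Minimal polynomial: x² - 19


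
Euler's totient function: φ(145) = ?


Factor n: 145 = 5 × 29
φ(n) = n · ∏(1 - 1/p) over distinct primes p | n
φ(145) = 145 · (1 - 1/5) · (1 - 1/29) = 112

φ(145) = 112


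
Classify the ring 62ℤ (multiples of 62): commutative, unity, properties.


62ℤ is a commutative ring under +,× but has no multiplicative identity (1 ∉ 62ℤ); it has no zero divisors, but without unity it is not an integral domain
Commutative: Yes
Integral domain: No
Has unity: No

62ℤ (multiples of 62): Commutative=Yes, Unity=No


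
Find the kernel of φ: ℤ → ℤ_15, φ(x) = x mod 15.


Kernel = preimage of identity
ker(φ) = {x ∈ ℤ : x ≡ 0 (mod 15)} = 15ℤ = {0, ±15, ±30, ...}

ker(φ) = 15ℤ


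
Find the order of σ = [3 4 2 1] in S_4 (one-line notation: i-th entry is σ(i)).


Cycle decomposition: (1 3 2 4)
Cycle lengths: 4
Order = lcm(4) = 4

ord(σ) = 4


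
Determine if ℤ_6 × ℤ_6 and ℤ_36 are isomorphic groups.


Comparing ℤ_6 × ℤ_6 and ℤ_36:
gcd(6,6) = 6 ≠ 1. Max element order in ℤ_6×ℤ_6 is lcm(6,6) = 6 < 36, so it has no element of order 36

No, ℤ_6 × ℤ_6 ≇ ℤ_36


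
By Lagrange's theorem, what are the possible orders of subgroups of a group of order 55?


Lagrange's theorem: |H| divides |G|
|G| = 55
Divisors of 55: 1, 5, 11, 55

Possible subgroup orders: {1, 5, 11, 55}
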